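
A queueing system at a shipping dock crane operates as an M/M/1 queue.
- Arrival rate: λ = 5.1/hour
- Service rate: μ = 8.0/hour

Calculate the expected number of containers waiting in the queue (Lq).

ρ = λ/μ = 5.1/8.0 = 0.6375
For M/M/1: Lq = λ²/(μ(μ-λ))
Lq = 26.01/(8.0 × 2.90)
Lq = 1.1211 containers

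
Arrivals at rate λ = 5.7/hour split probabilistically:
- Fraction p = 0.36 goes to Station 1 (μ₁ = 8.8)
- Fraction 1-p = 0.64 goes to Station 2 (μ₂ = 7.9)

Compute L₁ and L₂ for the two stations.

Effective rates: λ₁ = 5.7×0.36 = 2.052, λ₂ = 5.7×0.64 = 3.648
Station 1: ρ₁ = 2.052/8.8 = 0.2332, L₁ = ρ₁/(1-ρ₁) = 0.2332/(1-0.2332) = 0.3041
Station 2: ρ₂ = 3.648/7.9 = 0.46177, L₂ = ρ₂/(1-ρ₂) = 0.46177/(1-0.46177) = 0.8579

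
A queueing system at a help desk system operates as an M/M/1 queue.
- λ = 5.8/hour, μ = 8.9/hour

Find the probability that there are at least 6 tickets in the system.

ρ = λ/μ = 5.8/8.9 = 0.65169
P(N ≥ n) = ρⁿ
P(N ≥ 6) = 0.65169^6
P(N ≥ 6) = 0.07660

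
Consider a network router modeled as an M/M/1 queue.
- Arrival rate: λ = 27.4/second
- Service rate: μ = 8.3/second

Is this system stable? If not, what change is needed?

Stability requires ρ = λ/(cμ) < 1
ρ = 27.4/(1 × 8.3) = 27.4/8.30 = 3.3012
Since 3.3012 ≥ 1, the system is UNSTABLE.
Queue grows without bound. Need μ > λ = 27.4.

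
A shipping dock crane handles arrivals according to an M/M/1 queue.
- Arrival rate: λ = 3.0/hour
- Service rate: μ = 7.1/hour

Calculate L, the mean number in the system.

ρ = λ/μ = 3.0/7.1 = 0.4225
For M/M/1: L = λ/(μ-λ)
L = 3.0/(7.1-3.0) = 3.0/4.10
L = 0.7317 containers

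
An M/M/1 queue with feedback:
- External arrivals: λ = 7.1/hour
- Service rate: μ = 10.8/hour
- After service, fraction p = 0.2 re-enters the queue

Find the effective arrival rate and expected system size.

Effective arrival rate: λ_eff = λ/(1-p) = 7.1/(1-0.2) = 7.1/0.80 = 8.8750
ρ = λ_eff/μ = 8.8750/10.8 = 0.82176
L = ρ/(1-ρ) = 0.82176/(1-0.82176) = 4.6104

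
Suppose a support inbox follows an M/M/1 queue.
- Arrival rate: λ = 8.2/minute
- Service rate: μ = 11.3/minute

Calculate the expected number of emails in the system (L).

ρ = λ/μ = 8.2/11.3 = 0.7257
For M/M/1: L = λ/(μ-λ)
L = 8.2/(11.3-8.2) = 8.2/3.10
L = 2.6452 emails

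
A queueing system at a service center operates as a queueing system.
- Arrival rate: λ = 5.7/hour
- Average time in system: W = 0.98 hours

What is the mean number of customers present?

Little's Law: L = λW
L = 5.7 × 0.98 = 5.5860 customers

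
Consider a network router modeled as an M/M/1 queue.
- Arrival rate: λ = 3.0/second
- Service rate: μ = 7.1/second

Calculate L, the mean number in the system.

ρ = λ/μ = 3.0/7.1 = 0.4225
For M/M/1: L = λ/(μ-λ)
L = 3.0/(7.1-3.0) = 3.0/4.10
L = 0.7317 packets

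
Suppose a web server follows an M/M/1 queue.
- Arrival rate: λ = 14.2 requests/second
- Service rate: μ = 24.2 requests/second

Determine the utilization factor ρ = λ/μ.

Server utilization: ρ = λ/μ
ρ = 14.2/24.2 = 0.5868
The server is busy 58.68% of the time.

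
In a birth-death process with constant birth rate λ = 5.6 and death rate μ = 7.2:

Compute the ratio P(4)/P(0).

For constant rates: P(n)/P(0) = (λ/μ)^n
P(4)/P(0) = (5.6/7.2)^4 = 0.7778^4 = 0.3660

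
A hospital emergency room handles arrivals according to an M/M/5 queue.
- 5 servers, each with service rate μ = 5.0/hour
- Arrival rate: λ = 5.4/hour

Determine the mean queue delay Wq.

Traffic intensity: ρ = λ/(cμ) = 5.4/(5×5.0) = 0.2160
Since ρ = 0.2160 < 1, system is stable.
Offered load a = λ/μ = cρ = 5.4/5.0 = 1.0800
P₀ = [ Σₙ₌₀^4 aⁿ/n! + a^5/(5!(1-ρ)) ]⁻¹
Σ = a^0/0! + a^1/1! + a^2/2! + a^3/3! + a^4/4! = 1.0000 + 1.0800 + 0.58320 + 0.20995 + 0.056687 = 2.9298
a^5/(5!(1-ρ)) = 1.4693/(120 × 0.7840) = 0.01562
P₀ = 1/(2.9298 + 0.01562) = 0.3395
Lq = P₀·a^5·ρ / (5!(1-ρ)²) = 0.3395 × 1.4693 × 0.2160 / (120 × 0.6147) = 0.001461
Wq = Lq/λ = 0.0014609/5.4 = 0.0002705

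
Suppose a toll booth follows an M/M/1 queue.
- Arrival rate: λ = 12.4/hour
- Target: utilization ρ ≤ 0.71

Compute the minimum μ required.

ρ = λ/μ, so μ = λ/ρ
μ ≥ 12.4/0.71 = 17.4648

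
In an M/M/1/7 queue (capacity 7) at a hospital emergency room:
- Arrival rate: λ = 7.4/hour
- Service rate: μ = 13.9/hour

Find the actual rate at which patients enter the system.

ρ = λ/μ = 7.4/13.9 = 0.532374
P₀ = (1-ρ)/(1-ρ^(K+1)) = (1-0.532374)/(1-0.532374^8) = 0.4676/0.9935 = 0.4707
P_K = P₀×ρ^K = 0.4707 × 0.532374^7 = 0.4707 × 0.01212 = 0.005705
λ_eff = λ(1-P_K) = 7.4 × (1 - 0.005705) = 7.4 × 0.9943 = 7.3578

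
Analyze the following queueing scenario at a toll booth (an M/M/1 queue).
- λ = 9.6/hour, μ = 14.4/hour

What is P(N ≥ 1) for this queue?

ρ = λ/μ = 9.6/14.4 = 0.6667
P(N ≥ n) = ρⁿ
P(N ≥ 1) = 0.6667^1
P(N ≥ 1) = 0.6667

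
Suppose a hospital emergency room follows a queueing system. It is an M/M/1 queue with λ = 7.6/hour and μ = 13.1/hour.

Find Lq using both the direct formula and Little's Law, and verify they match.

Method 1 (direct): Lq = λ²/(μ(μ-λ)) = 57.76/(13.1 × 5.50) = 0.8017

Method 2 (Little's Law):
W = 1/(μ-λ) = 1/5.50 = 0.181818
Wq = W - 1/μ = 0.181818 - 0.0763359 = 0.105482
Lq = λWq = 7.6 × 0.105482 = 0.8017 ✔ (matches Method 1)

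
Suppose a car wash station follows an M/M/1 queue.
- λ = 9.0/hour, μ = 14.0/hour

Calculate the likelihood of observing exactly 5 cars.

ρ = λ/μ = 9.0/14.0 = 0.64286
P(n) = (1-ρ)ρⁿ
P(5) = (1-0.64286) × 0.64286^5
P(5) = 0.3571 × 0.1098
P(5) = 0.03921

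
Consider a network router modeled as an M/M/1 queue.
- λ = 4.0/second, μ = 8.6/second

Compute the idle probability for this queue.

ρ = λ/μ = 4.0/8.6 = 0.4651
P(0) = 1 - ρ = 1 - 0.4651 = 0.5349
The server is idle 53.49% of the time.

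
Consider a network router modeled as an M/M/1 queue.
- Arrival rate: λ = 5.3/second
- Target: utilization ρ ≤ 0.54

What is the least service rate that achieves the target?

ρ = λ/μ, so μ = λ/ρ
μ ≥ 5.3/0.54 = 9.8148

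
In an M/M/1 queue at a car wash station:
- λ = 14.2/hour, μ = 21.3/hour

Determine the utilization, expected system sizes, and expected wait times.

Step 1: ρ = λ/μ = 14.2/21.3 = 0.6667
Step 2: L = λ/(μ-λ) = 14.2/7.10 = 2.0000
Step 3: Lq = λ²/(μ(μ-λ)) = 201.64/(21.3×7.10) = 1.3333
Step 4: W = 1/(μ-λ) = 1/7.10 = 0.140845
Step 5: Wq = λ/(μ(μ-λ)) = 14.2/(21.3×7.10) = 0.09390
Step 6: P(0) = 1-ρ = 0.3333
Verify: L = λW = 14.2×0.140845 = 2.0000 ✔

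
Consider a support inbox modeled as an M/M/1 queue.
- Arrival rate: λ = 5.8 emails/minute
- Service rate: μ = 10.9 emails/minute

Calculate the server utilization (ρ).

Server utilization: ρ = λ/μ
ρ = 5.8/10.9 = 0.5321
The server is busy 53.21% of the time.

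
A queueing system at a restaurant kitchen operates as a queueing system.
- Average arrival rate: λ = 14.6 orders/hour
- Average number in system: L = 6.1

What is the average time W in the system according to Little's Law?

Little's Law: L = λW, so W = L/λ
W = 6.1/14.6 = 0.4178 hours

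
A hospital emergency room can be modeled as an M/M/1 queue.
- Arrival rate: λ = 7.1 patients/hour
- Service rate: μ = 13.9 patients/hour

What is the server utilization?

Server utilization: ρ = λ/μ
ρ = 7.1/13.9 = 0.5108
The server is busy 51.08% of the time.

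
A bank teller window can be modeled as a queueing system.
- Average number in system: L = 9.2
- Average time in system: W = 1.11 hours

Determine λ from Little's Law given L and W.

Little's Law: L = λW, so λ = L/W
λ = 9.2/1.11 = 8.2883 transactions/hour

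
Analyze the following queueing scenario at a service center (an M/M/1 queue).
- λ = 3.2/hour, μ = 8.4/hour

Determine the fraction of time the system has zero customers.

ρ = λ/μ = 3.2/8.4 = 0.3810
P(0) = 1 - ρ = 1 - 0.3810 = 0.6190
The server is idle 61.90% of the time.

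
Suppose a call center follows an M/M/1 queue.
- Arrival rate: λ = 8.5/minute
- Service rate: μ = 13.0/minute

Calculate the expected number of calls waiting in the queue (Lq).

ρ = λ/μ = 8.5/13.0 = 0.6538
For M/M/1: Lq = λ²/(μ(μ-λ))
Lq = 72.25/(13.0 × 4.50)
Lq = 1.2350 calls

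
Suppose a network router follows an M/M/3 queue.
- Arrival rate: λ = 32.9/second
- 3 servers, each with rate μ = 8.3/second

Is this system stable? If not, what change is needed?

Stability requires ρ = λ/(cμ) < 1
ρ = 32.9/(3 × 8.3) = 32.9/24.90 = 1.3213
Since 1.3213 ≥ 1, the system is UNSTABLE.
Need c > λ/μ = 32.9/8.3 = 3.96.
Minimum servers needed: c = 4.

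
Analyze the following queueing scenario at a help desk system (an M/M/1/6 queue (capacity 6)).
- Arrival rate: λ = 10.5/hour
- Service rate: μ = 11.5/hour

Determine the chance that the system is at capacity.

ρ = λ/μ = 10.5/11.5 = 0.91304
P₀ = (1-ρ)/(1-ρ^(K+1)) = (1-0.91304)/(1-0.91304^7) = 0.08696/0.4710 = 0.1846
P_K = P₀×ρ^K = 0.18462 × 0.91304^6 = 0.18462 × 0.57935 = 0.1070
Blocking probability = 10.70%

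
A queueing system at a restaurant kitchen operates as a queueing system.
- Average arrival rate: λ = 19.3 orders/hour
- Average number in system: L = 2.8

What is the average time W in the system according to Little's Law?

Little's Law: L = λW, so W = L/λ
W = 2.8/19.3 = 0.1451 hours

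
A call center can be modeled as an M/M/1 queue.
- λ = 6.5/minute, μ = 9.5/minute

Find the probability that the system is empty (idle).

ρ = λ/μ = 6.5/9.5 = 0.6842
P(0) = 1 - ρ = 1 - 0.6842 = 0.3158
The server is idle 31.58% of the time.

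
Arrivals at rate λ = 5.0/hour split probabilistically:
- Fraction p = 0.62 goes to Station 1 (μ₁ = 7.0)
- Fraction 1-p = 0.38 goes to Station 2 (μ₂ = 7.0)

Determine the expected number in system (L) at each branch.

Effective rates: λ₁ = 5.0×0.62 = 3.1, λ₂ = 5.0×0.38 = 1.9
Station 1: ρ₁ = 3.1/7.0 = 0.44286, L₁ = ρ₁/(1-ρ₁) = 0.44286/(1-0.44286) = 0.7949
Station 2: ρ₂ = 1.9/7.0 = 0.2714, L₂ = ρ₂/(1-ρ₂) = 0.2714/(1-0.2714) = 0.3725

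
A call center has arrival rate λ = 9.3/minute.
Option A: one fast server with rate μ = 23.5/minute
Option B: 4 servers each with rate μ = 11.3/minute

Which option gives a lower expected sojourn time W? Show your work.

Option A: single server μ = 23.5 (M/M/1)
  ρ_A = 9.3/23.5 = 0.3957
  W_A = 1/(μ-λ) = 1/(23.5-9.3) = 1/14.20 = 0.07042

Option B: 4 servers μ = 11.3 (M/M/4)
  ρ_B = λ/(cμ) = 9.3/(4×11.3) = 0.2058
  Offered load a = λ/μ = cρ = 9.3/11.3 = 0.8230
  P₀ = [ Σₙ₌₀^3 aⁿ/n! + a^4/(4!(1-ρ)) ]⁻¹
  Σ = a^0/0! + a^1/1! + a^2/2! + a^3/3! = 1.0000 + 0.8230 + 0.3387 + 0.09291 = 2.2546
  a^4/(4!(1-ρ)) = 0.4588/(24 × 0.7942) = 0.02407
  P₀ = 1/(2.2546 + 0.02407) = 0.4389
  Lq = P₀·a^4·ρ / (4!(1-ρ)²) = 0.43885 × 0.45879 × 0.20575 / (24 × 0.63083) = 0.002736
  Wq_B = Lq/λ = 0.002736/9.3 = 0.0002942
  W_B = Wq_B + 1/μ = 0.0002942 + 0.08850 = 0.08879

Since W_A = 0.07042 < W_B = 0.08879, Option A (single fast server) has the shorter time in system.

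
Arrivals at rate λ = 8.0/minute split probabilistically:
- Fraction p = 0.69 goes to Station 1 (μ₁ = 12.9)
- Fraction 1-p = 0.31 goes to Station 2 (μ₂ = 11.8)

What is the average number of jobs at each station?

Effective rates: λ₁ = 8.0×0.69 = 5.52, λ₂ = 8.0×0.31 = 2.48
Station 1: ρ₁ = 5.52/12.9 = 0.42791, L₁ = ρ₁/(1-ρ₁) = 0.42791/(1-0.42791) = 0.7480
Station 2: ρ₂ = 2.48/11.8 = 0.2102, L₂ = ρ₂/(1-ρ₂) = 0.2102/(1-0.2102) = 0.2661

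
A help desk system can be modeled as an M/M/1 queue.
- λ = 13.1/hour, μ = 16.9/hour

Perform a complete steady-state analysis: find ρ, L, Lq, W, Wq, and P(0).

Step 1: ρ = λ/μ = 13.1/16.9 = 0.7751
Step 2: L = λ/(μ-λ) = 13.1/3.80 = 3.4474
Step 3: Lq = λ²/(μ(μ-λ)) = 171.61/(16.9×3.80) = 2.6722
Step 4: W = 1/(μ-λ) = 1/3.80 = 0.26316
Step 5: Wq = λ/(μ(μ-λ)) = 13.1/(16.9×3.80) = 0.2040
Step 6: P(0) = 1-ρ = 0.2249
Verify: L = λW = 13.1×0.26316 = 3.4474 ✔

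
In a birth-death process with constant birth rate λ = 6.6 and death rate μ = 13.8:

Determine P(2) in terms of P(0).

For constant rates: P(n)/P(0) = (λ/μ)^n
P(2)/P(0) = (6.6/13.8)^2 = 0.47826^2 = 0.2287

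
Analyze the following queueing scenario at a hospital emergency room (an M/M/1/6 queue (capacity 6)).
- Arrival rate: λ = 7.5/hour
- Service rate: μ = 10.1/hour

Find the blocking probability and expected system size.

ρ = λ/μ = 7.5/10.1 = 0.742574
P₀ = (1-ρ)/(1-ρ^(K+1)) = (1-0.742574)/(1-0.742574^7) = 0.2574/0.8755 = 0.2940
P_K = P₀×ρ^K = 0.2940 × 0.742574^6 = 0.2940 × 0.1677 = 0.04930
Blocking probability P_6 = 0.04930 (4.93%)
L = ρ[1 - (K+1)ρ^K + Kρ^(K+1)] / [(1-ρ)(1-ρ^(K+1))]
L = 0.742574 × (1 - 7×0.16766 + 6×0.12450) / ((1 - 0.742574) × (1 - 0.12450)) = 1.8892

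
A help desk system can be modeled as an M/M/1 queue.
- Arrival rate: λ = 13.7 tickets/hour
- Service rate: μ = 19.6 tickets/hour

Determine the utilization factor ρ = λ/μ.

Server utilization: ρ = λ/μ
ρ = 13.7/19.6 = 0.6990
The server is busy 69.90% of the time.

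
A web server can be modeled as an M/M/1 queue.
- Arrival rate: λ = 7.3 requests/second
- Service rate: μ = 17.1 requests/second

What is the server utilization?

Server utilization: ρ = λ/μ
ρ = 7.3/17.1 = 0.4269
The server is busy 42.69% of the time.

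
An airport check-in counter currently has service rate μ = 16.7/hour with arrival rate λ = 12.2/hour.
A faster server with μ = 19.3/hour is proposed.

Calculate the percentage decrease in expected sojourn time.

System 1: ρ₁ = 12.2/16.7 = 0.7305, W₁ = 1/(16.7-12.2) = 0.22222
System 2: ρ₂ = 12.2/19.3 = 0.6321, W₂ = 1/(19.3-12.2) = 0.14085
Improvement: (W₁-W₂)/W₁ = (0.22222-0.14085)/0.22222 = 36.62%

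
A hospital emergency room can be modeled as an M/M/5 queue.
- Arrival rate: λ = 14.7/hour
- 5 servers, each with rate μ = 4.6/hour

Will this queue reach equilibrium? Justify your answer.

Stability requires ρ = λ/(cμ) < 1
ρ = 14.7/(5 × 4.6) = 14.7/23.00 = 0.6391
Since 0.6391 < 1, the system is STABLE.
The servers are busy 63.91% of the time.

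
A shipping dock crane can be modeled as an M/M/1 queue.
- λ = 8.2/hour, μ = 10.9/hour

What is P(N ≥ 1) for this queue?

ρ = λ/μ = 8.2/10.9 = 0.7523
P(N ≥ n) = ρⁿ
P(N ≥ 1) = 0.7523^1
P(N ≥ 1) = 0.7523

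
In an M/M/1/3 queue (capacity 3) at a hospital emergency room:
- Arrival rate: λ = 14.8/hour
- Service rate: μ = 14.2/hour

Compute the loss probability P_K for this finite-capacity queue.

ρ = λ/μ = 14.8/14.2 = 1.04225
P₀ = (1-ρ)/(1-ρ^(K+1)) = (1-1.04225)/(1-1.04225^4) = -0.04225/-0.1800 = 0.2347
P_K = P₀×ρ^K = 0.2347 × 1.04225^3 = 0.2347 × 1.1322 = 0.2657
Blocking probability = 26.57%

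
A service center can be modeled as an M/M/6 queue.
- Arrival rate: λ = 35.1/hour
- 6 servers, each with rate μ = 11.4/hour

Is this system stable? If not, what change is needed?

Stability requires ρ = λ/(cμ) < 1
ρ = 35.1/(6 × 11.4) = 35.1/68.40 = 0.5132
Since 0.5132 < 1, the system is STABLE.
The servers are busy 51.32% of the time.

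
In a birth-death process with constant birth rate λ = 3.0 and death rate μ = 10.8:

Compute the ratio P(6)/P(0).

For constant rates: P(n)/P(0) = (λ/μ)^n
P(6)/P(0) = (3.0/10.8)^6 = 0.27778^6 = 0.0004594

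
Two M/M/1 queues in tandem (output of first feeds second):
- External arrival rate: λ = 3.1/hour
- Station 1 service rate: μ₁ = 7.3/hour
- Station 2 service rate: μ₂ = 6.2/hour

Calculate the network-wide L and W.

By Jackson's theorem, each station behaves as independent M/M/1.
Station 1: ρ₁ = 3.1/7.3 = 0.4247, L₁ = ρ₁/(1-ρ₁) = λ/(μ₁-λ) = 3.1/4.20 = 0.7381
Station 2: ρ₂ = 3.1/6.2 = 0.5000, L₂ = ρ₂/(1-ρ₂) = λ/(μ₂-λ) = 3.1/3.10 = 1.0000
Total: L = L₁ + L₂ = 0.7381 + 1.0000 = 1.7381
W = L/λ = 1.7381/3.1 = 0.5607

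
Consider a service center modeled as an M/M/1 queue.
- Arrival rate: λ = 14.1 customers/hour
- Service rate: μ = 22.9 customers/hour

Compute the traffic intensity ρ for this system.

Server utilization: ρ = λ/μ
ρ = 14.1/22.9 = 0.6157
The server is busy 61.57% of the time.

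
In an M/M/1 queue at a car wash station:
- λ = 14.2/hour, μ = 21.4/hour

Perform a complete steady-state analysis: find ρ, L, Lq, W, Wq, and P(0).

Step 1: ρ = λ/μ = 14.2/21.4 = 0.6636
Step 2: L = λ/(μ-λ) = 14.2/7.20 = 1.9722
Step 3: Lq = λ²/(μ(μ-λ)) = 201.64/(21.4×7.20) = 1.3087
Step 4: W = 1/(μ-λ) = 1/7.20 = 0.13889
Step 5: Wq = λ/(μ(μ-λ)) = 14.2/(21.4×7.20) = 0.09216
Step 6: P(0) = 1-ρ = 0.3364
Verify: L = λW = 14.2×0.13889 = 1.9722 ✔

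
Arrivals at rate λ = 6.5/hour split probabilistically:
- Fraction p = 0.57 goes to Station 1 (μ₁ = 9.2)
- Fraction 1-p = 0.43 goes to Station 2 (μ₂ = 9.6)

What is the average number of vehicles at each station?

Effective rates: λ₁ = 6.5×0.57 = 3.705, λ₂ = 6.5×0.43 = 2.795
Station 1: ρ₁ = 3.705/9.2 = 0.4027, L₁ = ρ₁/(1-ρ₁) = 0.4027/(1-0.4027) = 0.6742
Station 2: ρ₂ = 2.795/9.6 = 0.29115, L₂ = ρ₂/(1-ρ₂) = 0.29115/(1-0.29115) = 0.4107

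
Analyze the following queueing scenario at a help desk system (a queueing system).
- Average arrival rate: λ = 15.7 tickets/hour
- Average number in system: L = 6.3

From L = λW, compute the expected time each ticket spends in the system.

Little's Law: L = λW, so W = L/λ
W = 6.3/15.7 = 0.4013 hours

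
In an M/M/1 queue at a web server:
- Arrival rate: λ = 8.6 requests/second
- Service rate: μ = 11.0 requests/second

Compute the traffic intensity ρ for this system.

Server utilization: ρ = λ/μ
ρ = 8.6/11.0 = 0.7818
The server is busy 78.18% of the time.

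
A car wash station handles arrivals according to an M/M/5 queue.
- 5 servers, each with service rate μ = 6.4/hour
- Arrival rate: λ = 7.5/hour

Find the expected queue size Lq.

Traffic intensity: ρ = λ/(cμ) = 7.5/(5×6.4) = 0.2344
Since ρ = 0.2344 < 1, system is stable.
Offered load a = λ/μ = cρ = 7.5/6.4 = 1.1719
P₀ = [ Σₙ₌₀^4 aⁿ/n! + a^5/(5!(1-ρ)) ]⁻¹
Σ = a^0/0! + a^1/1! + a^2/2! + a^3/3! + a^4/4! = 1.0000 + 1.1719 + 0.6866 + 0.2682 + 0.07858 = 3.2053
a^5/(5!(1-ρ)) = 2.2101/(120 × 0.7656) = 0.02406
P₀ = 1/(3.2053 + 0.02406) = 0.3097
Lq = P₀·a^5·ρ / (5!(1-ρ)²) = 0.30966 × 2.2101 × 0.23438 / (120 × 0.58618) = 0.002280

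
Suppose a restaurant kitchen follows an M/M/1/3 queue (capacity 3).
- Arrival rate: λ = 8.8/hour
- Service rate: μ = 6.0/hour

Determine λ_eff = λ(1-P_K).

ρ = λ/μ = 8.8/6.0 = 1.46667
P₀ = (1-ρ)/(1-ρ^(K+1)) = (1-1.46667)/(1-1.46667^4) = -0.4667/-3.6273 = 0.1287
P_K = P₀×ρ^K = 0.12865 × 1.46667^3 = 0.12865 × 3.1550 = 0.4059
λ_eff = λ(1-P_K) = 8.8 × (1 - 0.4059) = 8.8 × 0.5941 = 5.2281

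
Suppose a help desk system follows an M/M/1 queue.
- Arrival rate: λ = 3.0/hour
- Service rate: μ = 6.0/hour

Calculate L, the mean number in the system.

ρ = λ/μ = 3.0/6.0 = 0.5000
For M/M/1: L = λ/(μ-λ)
L = 3.0/(6.0-3.0) = 3.0/3.00
L = 1.0000 tickets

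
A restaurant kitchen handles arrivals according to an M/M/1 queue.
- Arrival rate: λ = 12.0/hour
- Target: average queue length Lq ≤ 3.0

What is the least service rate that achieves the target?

For M/M/1: Lq = λ²/(μ(μ-λ))
Need Lq ≤ 3.0, i.e. μ(μ-λ) ≥ λ²/3.0
μ² - 12.0μ - 144.00/3.0 ≥ 0  →  μ² - 12.0μ - 48.0000 ≥ 0
Quadratic formula (positive root): μ = [λ + √(λ² + 4×48.0000)]/2
Discriminant: 144.00 + 4×48.0000 = 336.0000, √336.0000 = 18.3303
μ ≥ (12.0 + 18.3303)/2 = 15.1652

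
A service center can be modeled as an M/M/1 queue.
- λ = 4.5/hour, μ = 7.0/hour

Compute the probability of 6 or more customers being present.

ρ = λ/μ = 4.5/7.0 = 0.64286
P(N ≥ n) = ρⁿ
P(N ≥ 6) = 0.64286^6
P(N ≥ 6) = 0.07058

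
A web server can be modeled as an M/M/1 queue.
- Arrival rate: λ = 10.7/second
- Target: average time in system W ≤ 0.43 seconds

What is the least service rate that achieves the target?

For M/M/1: W = 1/(μ-λ)
Need W ≤ 0.43, so 1/(μ-λ) ≤ 0.43
μ - λ ≥ 1/0.43 = 2.3256
μ ≥ 10.7 + 2.3256 = 13.0256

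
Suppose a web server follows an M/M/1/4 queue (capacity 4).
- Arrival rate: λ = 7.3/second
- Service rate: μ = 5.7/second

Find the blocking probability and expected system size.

ρ = λ/μ = 7.3/5.7 = 1.2807
P₀ = (1-ρ)/(1-ρ^(K+1)) = (1-1.2807)/(1-1.2807^5) = -0.2807/-2.4454 = 0.1148
P_K = P₀×ρ^K = 0.1148 × 1.2807^4 = 0.1148 × 2.6902 = 0.3088
Blocking probability P_4 = 0.3088 (30.88%)
L = ρ[1 - (K+1)ρ^K + Kρ^(K+1)] / [(1-ρ)(1-ρ^(K+1))]
L = 1.2807 × (1 - 5×2.69023 + 4×3.44538) / ((1 - 1.2807) × (1 - 3.44538)) = 2.4822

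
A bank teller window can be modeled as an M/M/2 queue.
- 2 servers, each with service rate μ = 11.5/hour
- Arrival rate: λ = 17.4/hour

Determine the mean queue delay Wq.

Traffic intensity: ρ = λ/(cμ) = 17.4/(2×11.5) = 0.7565
Since ρ = 0.7565 < 1, system is stable.
Offered load a = λ/μ = cρ = 17.4/11.5 = 1.5130
P₀ = [ Σₙ₌₀^1 aⁿ/n! + a^2/(2!(1-ρ)) ]⁻¹
Σ = a^0/0! + a^1/1! = 1.0000 + 1.5130 = 2.5130
a^2/(2!(1-ρ)) = 2.2893/(2 × 0.24348) = 4.7012
P₀ = 1/(2.5130 + 4.7012) = 0.1386
Lq = P₀·a^2·ρ / (2!(1-ρ)²) = 0.138614 × 2.28930 × 0.756522 / (2 × 0.0592817) = 2.0248
Wq = Lq/λ = 2.0248/17.4 = 0.1164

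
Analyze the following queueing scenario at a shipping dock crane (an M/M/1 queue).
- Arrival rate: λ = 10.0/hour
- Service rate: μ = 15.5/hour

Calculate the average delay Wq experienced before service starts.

First, compute utilization: ρ = λ/μ = 10.0/15.5 = 0.6452
For M/M/1: Wq = λ/(μ(μ-λ))
Wq = 10.0/(15.5 × (15.5-10.0))
Wq = 10.0/(15.5 × 5.50)
Wq = 0.1173 hours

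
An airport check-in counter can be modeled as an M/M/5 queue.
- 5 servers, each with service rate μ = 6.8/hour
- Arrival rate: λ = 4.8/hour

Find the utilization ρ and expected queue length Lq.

Traffic intensity: ρ = λ/(cμ) = 4.8/(5×6.8) = 0.1412
Since ρ = 0.1412 < 1, system is stable.
Offered load a = λ/μ = cρ = 4.8/6.8 = 0.7059
P₀ = [ Σₙ₌₀^4 aⁿ/n! + a^5/(5!(1-ρ)) ]⁻¹
Σ = a^0/0! + a^1/1! + a^2/2! + a^3/3! + a^4/4! = 1.0000 + 0.7059 + 0.2491 + 0.05862 + 0.01034 = 2.0240
a^5/(5!(1-ρ)) = 0.17525/(120 × 0.85882) = 0.001700
P₀ = 1/(2.0240 + 0.001700) = 0.4937
Lq = P₀·a^5·ρ / (5!(1-ρ)²) = 0.49366 × 0.17525 × 0.14118 / (120 × 0.73758) = 0.0001380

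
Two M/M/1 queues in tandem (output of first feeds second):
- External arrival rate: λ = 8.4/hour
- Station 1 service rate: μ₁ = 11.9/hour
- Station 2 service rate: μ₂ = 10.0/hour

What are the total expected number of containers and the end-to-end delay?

By Jackson's theorem, each station behaves as independent M/M/1.
Station 1: ρ₁ = 8.4/11.9 = 0.7059, L₁ = ρ₁/(1-ρ₁) = λ/(μ₁-λ) = 8.4/3.50 = 2.4000
Station 2: ρ₂ = 8.4/10.0 = 0.8400, L₂ = ρ₂/(1-ρ₂) = λ/(μ₂-λ) = 8.4/1.60 = 5.2500
Total: L = L₁ + L₂ = 2.4000 + 5.2500 = 7.6500
W = L/λ = 7.6500/8.4 = 0.9107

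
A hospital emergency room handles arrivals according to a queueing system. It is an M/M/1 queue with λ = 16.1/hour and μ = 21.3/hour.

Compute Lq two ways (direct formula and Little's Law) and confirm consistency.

Method 1 (direct): Lq = λ²/(μ(μ-λ)) = 259.21/(21.3 × 5.20) = 2.3403

Method 2 (Little's Law):
W = 1/(μ-λ) = 1/5.20 = 0.19231
Wq = W - 1/μ = 0.19231 - 0.046948 = 0.14536
Lq = λWq = 16.1 × 0.14536 = 2.3403 ✔ (matches Method 1)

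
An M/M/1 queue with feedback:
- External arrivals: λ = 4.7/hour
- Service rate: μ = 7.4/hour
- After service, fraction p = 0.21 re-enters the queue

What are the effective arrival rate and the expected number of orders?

Effective arrival rate: λ_eff = λ/(1-p) = 4.7/(1-0.21) = 4.7/0.79 = 5.94937
ρ = λ_eff/μ = 5.94937/7.4 = 0.803969
L = ρ/(1-ρ) = 0.803969/(1-0.803969) = 4.1012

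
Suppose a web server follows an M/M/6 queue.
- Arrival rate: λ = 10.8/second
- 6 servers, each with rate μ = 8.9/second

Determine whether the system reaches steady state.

Stability requires ρ = λ/(cμ) < 1
ρ = 10.8/(6 × 8.9) = 10.8/53.40 = 0.2022
Since 0.2022 < 1, the system is STABLE.
The servers are busy 20.22% of the time.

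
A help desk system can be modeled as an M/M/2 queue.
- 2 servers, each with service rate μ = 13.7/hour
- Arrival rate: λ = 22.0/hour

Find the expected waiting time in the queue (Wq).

Traffic intensity: ρ = λ/(cμ) = 22.0/(2×13.7) = 0.8029
Since ρ = 0.8029 < 1, system is stable.
Offered load a = λ/μ = cρ = 22.0/13.7 = 1.6058
P₀ = [ Σₙ₌₀^1 aⁿ/n! + a^2/(2!(1-ρ)) ]⁻¹
Σ = a^0/0! + a^1/1! = 1.0000 + 1.6058 = 2.6058
a^2/(2!(1-ρ)) = 2.5787/(2 × 0.19708) = 6.5423
P₀ = 1/(2.6058 + 6.5423) = 0.1093
Lq = P₀·a^2·ρ / (2!(1-ρ)²) = 0.109312 × 2.57872 × 0.802920 / (2 × 0.0388406) = 2.9136
Wq = Lq/λ = 2.9136/22.0 = 0.1324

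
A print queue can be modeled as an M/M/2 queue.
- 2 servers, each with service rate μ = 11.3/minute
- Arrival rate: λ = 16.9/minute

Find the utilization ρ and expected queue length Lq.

Traffic intensity: ρ = λ/(cμ) = 16.9/(2×11.3) = 0.7478
Since ρ = 0.7478 < 1, system is stable.
Offered load a = λ/μ = cρ = 16.9/11.3 = 1.4956
P₀ = [ Σₙ₌₀^1 aⁿ/n! + a^2/(2!(1-ρ)) ]⁻¹
Σ = a^0/0! + a^1/1! = 1.0000 + 1.4956 = 2.4956
a^2/(2!(1-ρ)) = 2.2367/(2 × 0.25221) = 4.4342
P₀ = 1/(2.4956 + 4.4342) = 0.1443
Lq = P₀·a^2·ρ / (2!(1-ρ)²) = 0.1443 × 2.2367 × 0.7478 / (2 × 0.06361) = 1.8972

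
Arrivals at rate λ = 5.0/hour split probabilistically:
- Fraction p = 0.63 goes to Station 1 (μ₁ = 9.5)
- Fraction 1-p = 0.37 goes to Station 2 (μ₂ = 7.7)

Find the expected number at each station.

Effective rates: λ₁ = 5.0×0.63 = 3.15, λ₂ = 5.0×0.37 = 1.85
Station 1: ρ₁ = 3.15/9.5 = 0.3316, L₁ = ρ₁/(1-ρ₁) = 0.3316/(1-0.3316) = 0.4961
Station 2: ρ₂ = 1.85/7.7 = 0.24026, L₂ = ρ₂/(1-ρ₂) = 0.24026/(1-0.24026) = 0.3162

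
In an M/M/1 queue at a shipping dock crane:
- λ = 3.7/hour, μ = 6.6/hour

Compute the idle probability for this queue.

ρ = λ/μ = 3.7/6.6 = 0.5606
P(0) = 1 - ρ = 1 - 0.5606 = 0.4394
The server is idle 43.94% of the time.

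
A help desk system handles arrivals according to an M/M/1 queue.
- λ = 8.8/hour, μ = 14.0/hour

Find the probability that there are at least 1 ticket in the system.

ρ = λ/μ = 8.8/14.0 = 0.6286
P(N ≥ n) = ρⁿ
P(N ≥ 1) = 0.6286^1
P(N ≥ 1) = 0.6286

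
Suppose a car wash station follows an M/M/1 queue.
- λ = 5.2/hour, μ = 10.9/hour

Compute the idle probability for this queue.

ρ = λ/μ = 5.2/10.9 = 0.4771
P(0) = 1 - ρ = 1 - 0.4771 = 0.5229
The server is idle 52.29% of the time.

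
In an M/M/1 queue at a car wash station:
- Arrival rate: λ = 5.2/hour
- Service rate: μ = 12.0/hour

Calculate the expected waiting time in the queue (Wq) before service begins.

First, compute utilization: ρ = λ/μ = 5.2/12.0 = 0.4333
For M/M/1: Wq = λ/(μ(μ-λ))
Wq = 5.2/(12.0 × (12.0-5.2))
Wq = 5.2/(12.0 × 6.80)
Wq = 0.06373 hours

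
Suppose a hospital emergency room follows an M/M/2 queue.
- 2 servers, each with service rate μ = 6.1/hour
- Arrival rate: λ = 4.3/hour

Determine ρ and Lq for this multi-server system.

Traffic intensity: ρ = λ/(cμ) = 4.3/(2×6.1) = 0.3525
Since ρ = 0.3525 < 1, system is stable.
Offered load a = λ/μ = cρ = 4.3/6.1 = 0.7049
P₀ = [ Σₙ₌₀^1 aⁿ/n! + a^2/(2!(1-ρ)) ]⁻¹
Σ = a^0/0! + a^1/1! = 1.0000 + 0.7049 = 1.7049
a^2/(2!(1-ρ)) = 0.4969/(2 × 0.6475) = 0.3837
P₀ = 1/(1.7049 + 0.3837) = 0.4788
Lq = P₀·a^2·ρ / (2!(1-ρ)²) = 0.47879 × 0.49691 × 0.35246 / (2 × 0.41931) = 0.09999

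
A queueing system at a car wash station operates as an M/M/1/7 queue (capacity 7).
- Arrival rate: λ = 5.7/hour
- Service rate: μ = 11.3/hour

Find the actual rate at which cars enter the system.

ρ = λ/μ = 5.7/11.3 = 0.50442
P₀ = (1-ρ)/(1-ρ^(K+1)) = (1-0.50442)/(1-0.50442^8) = 0.4956/0.9958 = 0.4977
P_K = P₀×ρ^K = 0.4977 × 0.50442^7 = 0.4977 × 0.008309 = 0.004135
λ_eff = λ(1-P_K) = 5.7 × (1 - 0.004135) = 5.7 × 0.995865 = 5.6764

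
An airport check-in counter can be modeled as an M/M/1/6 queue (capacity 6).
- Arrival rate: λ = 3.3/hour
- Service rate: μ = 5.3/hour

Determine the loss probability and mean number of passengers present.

ρ = λ/μ = 3.3/5.3 = 0.62264
P₀ = (1-ρ)/(1-ρ^(K+1)) = (1-0.62264)/(1-0.62264^7) = 0.3774/0.9637 = 0.3916
P_K = P₀×ρ^K = 0.3916 × 0.62264^6 = 0.3916 × 0.05827 = 0.02282
Blocking probability P_6 = 0.02282 (2.28%)
L = ρ[1 - (K+1)ρ^K + Kρ^(K+1)] / [(1-ρ)(1-ρ^(K+1))]
L = 0.62264 × (1 - 7×0.058267 + 6×0.036279) / ((1 - 0.62264) × (1 - 0.036279)) = 1.3865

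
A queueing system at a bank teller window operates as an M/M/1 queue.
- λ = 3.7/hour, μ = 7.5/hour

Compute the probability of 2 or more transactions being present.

ρ = λ/μ = 3.7/7.5 = 0.49333
P(N ≥ n) = ρⁿ
P(N ≥ 2) = 0.49333^2
P(N ≥ 2) = 0.2434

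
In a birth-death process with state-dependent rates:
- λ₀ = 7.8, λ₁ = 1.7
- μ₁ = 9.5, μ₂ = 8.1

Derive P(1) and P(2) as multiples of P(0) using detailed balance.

Balance equations:
State 0: λ₀P₀ = μ₁P₁ → P₁ = (λ₀/μ₁)P₀ = (7.8/9.5)P₀ = 0.8211P₀
State 1: P₂ = (λ₀λ₁)/(μ₁μ₂)P₀ = (7.8×1.7)/(9.5×8.1)P₀ = 0.1723P₀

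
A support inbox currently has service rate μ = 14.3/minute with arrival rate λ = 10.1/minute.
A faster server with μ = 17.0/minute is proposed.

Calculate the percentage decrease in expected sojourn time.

System 1: ρ₁ = 10.1/14.3 = 0.7063, W₁ = 1/(14.3-10.1) = 0.23810
System 2: ρ₂ = 10.1/17.0 = 0.5941, W₂ = 1/(17.0-10.1) = 0.14493
Improvement: (W₁-W₂)/W₁ = (0.23810-0.14493)/0.23810 = 39.13%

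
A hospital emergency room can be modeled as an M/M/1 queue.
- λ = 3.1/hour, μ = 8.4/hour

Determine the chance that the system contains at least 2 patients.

ρ = λ/μ = 3.1/8.4 = 0.3690
P(N ≥ n) = ρⁿ
P(N ≥ 2) = 0.3690^2
P(N ≥ 2) = 0.1362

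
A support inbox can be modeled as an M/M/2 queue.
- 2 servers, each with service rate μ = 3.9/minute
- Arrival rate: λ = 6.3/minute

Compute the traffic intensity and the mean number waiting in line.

Traffic intensity: ρ = λ/(cμ) = 6.3/(2×3.9) = 0.8077
Since ρ = 0.8077 < 1, system is stable.
Offered load a = λ/μ = cρ = 6.3/3.9 = 1.6154
P₀ = [ Σₙ₌₀^1 aⁿ/n! + a^2/(2!(1-ρ)) ]⁻¹
Σ = a^0/0! + a^1/1! = 1.0000 + 1.6154 = 2.6154
a^2/(2!(1-ρ)) = 2.6095/(2 × 0.19231) = 6.7846
P₀ = 1/(2.6154 + 6.7846) = 0.1064
Lq = P₀·a^2·ρ / (2!(1-ρ)²) = 0.10638 × 2.6095 × 0.80769 / (2 × 0.036982) = 3.0314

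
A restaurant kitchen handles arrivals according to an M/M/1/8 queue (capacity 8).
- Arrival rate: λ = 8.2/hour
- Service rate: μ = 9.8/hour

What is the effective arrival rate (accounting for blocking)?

ρ = λ/μ = 8.2/9.8 = 0.836735
P₀ = (1-ρ)/(1-ρ^(K+1)) = (1-0.836735)/(1-0.836735^9) = 0.16326/0.79896 = 0.2043
P_K = P₀×ρ^K = 0.20435 × 0.836735^8 = 0.20435 × 0.24027 = 0.04910
λ_eff = λ(1-P_K) = 8.2 × (1 - 0.04910) = 8.2 × 0.9509 = 7.7974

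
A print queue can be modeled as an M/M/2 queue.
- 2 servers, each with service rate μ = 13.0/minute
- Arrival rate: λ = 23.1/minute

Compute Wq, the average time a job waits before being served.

Traffic intensity: ρ = λ/(cμ) = 23.1/(2×13.0) = 0.8885
Since ρ = 0.8885 < 1, system is stable.
Offered load a = λ/μ = cρ = 23.1/13.0 = 1.7769
P₀ = [ Σₙ₌₀^1 aⁿ/n! + a^2/(2!(1-ρ)) ]⁻¹
Σ = a^0/0! + a^1/1! = 1.0000 + 1.7769 = 2.7769
a^2/(2!(1-ρ)) = 3.1575/(2 × 0.11154) = 14.1541
P₀ = 1/(2.7769 + 14.1541) = 0.05906
Lq = P₀·a^2·ρ / (2!(1-ρ)²) = 0.0590631 × 3.15746 × 0.888462 / (2 × 0.0124408) = 6.6591
Wq = Lq/λ = 6.6591/23.1 = 0.2883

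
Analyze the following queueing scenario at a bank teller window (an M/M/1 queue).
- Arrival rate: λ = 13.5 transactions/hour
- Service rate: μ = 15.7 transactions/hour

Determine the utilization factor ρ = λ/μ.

Server utilization: ρ = λ/μ
ρ = 13.5/15.7 = 0.8599
The server is busy 85.99% of the time.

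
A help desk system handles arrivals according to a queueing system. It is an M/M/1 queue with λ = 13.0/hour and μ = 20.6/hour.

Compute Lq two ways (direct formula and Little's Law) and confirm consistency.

Method 1 (direct): Lq = λ²/(μ(μ-λ)) = 169.00/(20.6 × 7.60) = 1.0795

Method 2 (Little's Law):
W = 1/(μ-λ) = 1/7.60 = 0.13158
Wq = W - 1/μ = 0.13158 - 0.048544 = 0.08304
Lq = λWq = 13.0 × 0.08304 = 1.0795 ✔ (matches Method 1)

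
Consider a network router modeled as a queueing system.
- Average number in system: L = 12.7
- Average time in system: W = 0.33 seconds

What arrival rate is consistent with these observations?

Little's Law: L = λW, so λ = L/W
λ = 12.7/0.33 = 38.4848 packets/second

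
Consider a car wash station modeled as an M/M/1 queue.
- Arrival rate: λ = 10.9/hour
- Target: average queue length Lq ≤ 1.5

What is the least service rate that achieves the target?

For M/M/1: Lq = λ²/(μ(μ-λ))
Need Lq ≤ 1.5, i.e. μ(μ-λ) ≥ λ²/1.5
μ² - 10.9μ - 118.81/1.5 ≥ 0  →  μ² - 10.9μ - 79.20667 ≥ 0
Quadratic formula (positive root): μ = [λ + √(λ² + 4×79.20667)]/2
Discriminant: 118.81 + 4×79.20667 = 435.6367, √435.6367 = 20.8719
μ ≥ (10.9 + 20.8719)/2 = 15.8860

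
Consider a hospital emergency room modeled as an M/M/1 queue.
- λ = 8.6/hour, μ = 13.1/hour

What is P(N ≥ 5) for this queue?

ρ = λ/μ = 8.6/13.1 = 0.6565
P(N ≥ n) = ρⁿ
P(N ≥ 5) = 0.6565^5
P(N ≥ 5) = 0.1219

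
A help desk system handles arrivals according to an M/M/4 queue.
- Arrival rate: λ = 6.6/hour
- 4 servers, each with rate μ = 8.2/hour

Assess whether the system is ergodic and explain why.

Stability requires ρ = λ/(cμ) < 1
ρ = 6.6/(4 × 8.2) = 6.6/32.80 = 0.2012
Since 0.2012 < 1, the system is STABLE.
The servers are busy 20.12% of the time.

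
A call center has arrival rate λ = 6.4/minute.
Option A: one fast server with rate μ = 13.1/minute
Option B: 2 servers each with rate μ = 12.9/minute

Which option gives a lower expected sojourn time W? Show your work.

Option A: single server μ = 13.1 (M/M/1)
  ρ_A = 6.4/13.1 = 0.4885
  W_A = 1/(μ-λ) = 1/(13.1-6.4) = 1/6.70 = 0.1493

Option B: 2 servers μ = 12.9 (M/M/2)
  ρ_B = λ/(cμ) = 6.4/(2×12.9) = 0.2481
  Offered load a = λ/μ = cρ = 6.4/12.9 = 0.4961
  P₀ = [ Σₙ₌₀^1 aⁿ/n! + a^2/(2!(1-ρ)) ]⁻¹
  Σ = a^0/0! + a^1/1! = 1.0000 + 0.4961 = 1.4961
  a^2/(2!(1-ρ)) = 0.2461/(2 × 0.7519) = 0.1637
  P₀ = 1/(1.4961 + 0.1637) = 0.6025
  Lq = P₀·a^2·ρ / (2!(1-ρ)²) = 0.6025 × 0.2461 × 0.2481 / (2 × 0.5654) = 0.03253
  Wq_B = Lq/λ = 0.03253/6.4 = 0.005083
  W_B = Wq_B + 1/μ = 0.005083 + 0.07752 = 0.08260

Since W_B = 0.08260 < W_A = 0.1493, Option B (multiple servers) has the shorter time in system.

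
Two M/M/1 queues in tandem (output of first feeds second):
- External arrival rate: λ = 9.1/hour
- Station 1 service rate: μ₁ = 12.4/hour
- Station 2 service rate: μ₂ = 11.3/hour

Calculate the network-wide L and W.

By Jackson's theorem, each station behaves as independent M/M/1.
Station 1: ρ₁ = 9.1/12.4 = 0.7339, L₁ = ρ₁/(1-ρ₁) = λ/(μ₁-λ) = 9.1/3.30 = 2.75758
Station 2: ρ₂ = 9.1/11.3 = 0.8053, L₂ = ρ₂/(1-ρ₂) = λ/(μ₂-λ) = 9.1/2.20 = 4.13636
Total: L = L₁ + L₂ = 2.75758 + 4.13636 = 6.8939
W = L/λ = 6.8939/9.1 = 0.7576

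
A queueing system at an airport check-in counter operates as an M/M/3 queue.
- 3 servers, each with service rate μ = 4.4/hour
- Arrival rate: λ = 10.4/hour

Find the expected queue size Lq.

Traffic intensity: ρ = λ/(cμ) = 10.4/(3×4.4) = 0.7879
Since ρ = 0.7879 < 1, system is stable.
Offered load a = λ/μ = cρ = 10.4/4.4 = 2.3636
P₀ = [ Σₙ₌₀^2 aⁿ/n! + a^3/(3!(1-ρ)) ]⁻¹
Σ = a^0/0! + a^1/1! + a^2/2! = 1.0000 + 2.3636 + 2.7934 = 6.1570
a^3/(3!(1-ρ)) = 13.2051/(6 × 0.212121) = 10.3754
P₀ = 1/(6.1570 + 10.3754) = 0.06049
Lq = P₀·a^3·ρ / (3!(1-ρ)²) = 0.060487 × 13.2051 × 0.78788 / (6 × 0.044995) = 2.3310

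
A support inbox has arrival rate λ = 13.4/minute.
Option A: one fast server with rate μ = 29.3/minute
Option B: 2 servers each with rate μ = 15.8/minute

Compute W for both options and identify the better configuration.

Option A: single server μ = 29.3 (M/M/1)
  ρ_A = 13.4/29.3 = 0.4573
  W_A = 1/(μ-λ) = 1/(29.3-13.4) = 1/15.90 = 0.06289

Option B: 2 servers μ = 15.8 (M/M/2)
  ρ_B = λ/(cμ) = 13.4/(2×15.8) = 0.4241
  Offered load a = λ/μ = cρ = 13.4/15.8 = 0.8481
  P₀ = [ Σₙ₌₀^1 aⁿ/n! + a^2/(2!(1-ρ)) ]⁻¹
  Σ = a^0/0! + a^1/1! = 1.0000 + 0.8481 = 1.8481
  a^2/(2!(1-ρ)) = 0.71928/(2 × 0.57595) = 0.6244
  P₀ = 1/(1.8481 + 0.6244) = 0.4044
  Lq = P₀·a^2·ρ / (2!(1-ρ)²) = 0.40444 × 0.71928 × 0.42405 / (2 × 0.33172) = 0.1859
  Wq_B = Lq/λ = 0.18594/13.4 = 0.01388
  W_B = Wq_B + 1/μ = 0.01388 + 0.06329 = 0.07717

Since W_A = 0.06289 < W_B = 0.07717, Option A (single fast server) has the shorter time in system.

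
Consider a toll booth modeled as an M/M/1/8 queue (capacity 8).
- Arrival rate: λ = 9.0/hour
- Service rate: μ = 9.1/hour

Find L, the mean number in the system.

ρ = λ/μ = 9.0/9.1 = 0.9890
P₀ = (1-ρ)/(1-ρ^(K+1)) = (1-0.9890)/(1-0.9890^9) = 0.01100/0.09475 = 0.1161
P_K = P₀×ρ^K = 0.1161 × 0.9890^8 = 0.1161 × 0.9153 = 0.1063
L = ρ[1 - (K+1)ρ^K + Kρ^(K+1)] / [(1-ρ)(1-ρ^(K+1))]
L = 0.9890 × (1 - 9×0.91531448 + 8×0.90524602) / ((1 - 0.9890) × (1 - 0.90524602)) = 3.9263 vehicles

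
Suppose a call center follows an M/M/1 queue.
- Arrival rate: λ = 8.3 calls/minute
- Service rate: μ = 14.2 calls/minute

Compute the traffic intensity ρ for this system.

Server utilization: ρ = λ/μ
ρ = 8.3/14.2 = 0.5845
The server is busy 58.45% of the time.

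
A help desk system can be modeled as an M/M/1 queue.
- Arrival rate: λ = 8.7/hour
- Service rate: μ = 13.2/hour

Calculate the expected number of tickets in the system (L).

ρ = λ/μ = 8.7/13.2 = 0.6591
For M/M/1: L = λ/(μ-λ)
L = 8.7/(13.2-8.7) = 8.7/4.50
L = 1.9333 tickets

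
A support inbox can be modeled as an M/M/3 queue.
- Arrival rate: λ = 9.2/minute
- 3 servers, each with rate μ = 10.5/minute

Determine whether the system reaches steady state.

Stability requires ρ = λ/(cμ) < 1
ρ = 9.2/(3 × 10.5) = 9.2/31.50 = 0.2921
Since 0.2921 < 1, the system is STABLE.
The servers are busy 29.21% of the time.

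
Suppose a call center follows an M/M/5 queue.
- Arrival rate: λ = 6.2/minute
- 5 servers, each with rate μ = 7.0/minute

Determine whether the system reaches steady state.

Stability requires ρ = λ/(cμ) < 1
ρ = 6.2/(5 × 7.0) = 6.2/35.00 = 0.1771
Since 0.1771 < 1, the system is STABLE.
The servers are busy 17.71% of the time.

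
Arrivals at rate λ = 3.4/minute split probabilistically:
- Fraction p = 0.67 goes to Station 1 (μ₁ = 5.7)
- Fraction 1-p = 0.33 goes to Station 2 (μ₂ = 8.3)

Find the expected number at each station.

Effective rates: λ₁ = 3.4×0.67 = 2.278, λ₂ = 3.4×0.33 = 1.122
Station 1: ρ₁ = 2.278/5.7 = 0.39965, L₁ = ρ₁/(1-ρ₁) = 0.39965/(1-0.39965) = 0.6657
Station 2: ρ₂ = 1.122/8.3 = 0.1352, L₂ = ρ₂/(1-ρ₂) = 0.1352/(1-0.1352) = 0.1563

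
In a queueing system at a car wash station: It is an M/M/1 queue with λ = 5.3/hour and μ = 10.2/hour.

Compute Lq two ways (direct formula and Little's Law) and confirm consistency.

Method 1 (direct): Lq = λ²/(μ(μ-λ)) = 28.09/(10.2 × 4.90) = 0.5620

Method 2 (Little's Law):
W = 1/(μ-λ) = 1/4.90 = 0.20408
Wq = W - 1/μ = 0.20408 - 0.098039 = 0.10604
Lq = λWq = 5.3 × 0.10604 = 0.5620 ✔ (matches Method 1)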